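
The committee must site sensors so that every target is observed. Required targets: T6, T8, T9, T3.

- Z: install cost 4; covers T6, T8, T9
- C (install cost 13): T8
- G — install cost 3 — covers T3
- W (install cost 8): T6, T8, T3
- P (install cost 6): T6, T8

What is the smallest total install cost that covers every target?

7

Choose Z and G: together they cover T6, T8, T9, T3 — every target.
Total install cost: 4 + 3 = 7.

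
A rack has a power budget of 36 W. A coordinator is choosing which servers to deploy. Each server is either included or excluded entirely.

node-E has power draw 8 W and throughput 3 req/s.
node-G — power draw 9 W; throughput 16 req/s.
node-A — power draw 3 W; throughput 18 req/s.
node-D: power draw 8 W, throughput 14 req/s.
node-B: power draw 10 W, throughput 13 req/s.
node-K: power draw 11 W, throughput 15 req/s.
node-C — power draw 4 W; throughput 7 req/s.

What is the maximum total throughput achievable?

70

Allowing fractional choices, the relaxed optimum would be about 71.3, but servers are indivisible.
node-G + node-A + node-D + node-B + node-C: power draw 9 + 3 + 8 + 10 + 4 = 34 ≤ 36, throughput 16 + 18 + 14 + 13 + 7 = 68.
node-A + node-D + node-B + node-K + node-C: power draw 3 + 8 + 10 + 11 + 4 = 36 ≤ 36, throughput 18 + 14 + 13 + 15 + 7 = 67.
node-G + node-A + node-D + node-K + node-C: power draw 9 + 3 + 8 + 11 + 4 = 35 ≤ 36, throughput 16 + 18 + 14 + 15 + 7 = 70.
Best is node-G, node-A, node-D, node-K, and node-C with total throughput 70.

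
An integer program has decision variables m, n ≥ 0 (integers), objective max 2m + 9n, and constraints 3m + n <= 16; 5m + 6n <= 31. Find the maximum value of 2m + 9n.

45

The continuous relaxation peaks at (0, 5.17) with value 46.50; rounding to a feasible lattice point costs some objective.
(m,n)=(0,5): 3·0+1·5=5≤16, 5·0+6·5=30≤31, objective 45.
(m,n)=(1,4): 3·1+1·4=7≤16, 5·1+6·4=29≤31, objective 38.
(m,n)=(0,4): 3·0+1·4=4≤16, 5·0+6·4=24≤31, objective 36.
No feasible integer point exceeds 45.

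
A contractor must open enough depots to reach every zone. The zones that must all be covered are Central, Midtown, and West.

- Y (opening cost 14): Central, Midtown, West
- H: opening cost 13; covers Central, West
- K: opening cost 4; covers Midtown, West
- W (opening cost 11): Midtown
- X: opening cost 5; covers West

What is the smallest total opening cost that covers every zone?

Y alone covers Central, Midtown, West — every zone.
Total opening cost: 14.

14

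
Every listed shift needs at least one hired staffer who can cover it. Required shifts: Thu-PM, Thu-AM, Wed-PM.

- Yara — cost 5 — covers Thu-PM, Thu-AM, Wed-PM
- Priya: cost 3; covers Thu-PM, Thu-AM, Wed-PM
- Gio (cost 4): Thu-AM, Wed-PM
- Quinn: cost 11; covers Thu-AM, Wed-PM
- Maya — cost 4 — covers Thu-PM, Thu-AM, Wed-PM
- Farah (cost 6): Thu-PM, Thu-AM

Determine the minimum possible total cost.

Priya alone covers Thu-PM, Thu-AM, Wed-PM — every shift.
Total cost: 3.
No cover costs less than 3.

3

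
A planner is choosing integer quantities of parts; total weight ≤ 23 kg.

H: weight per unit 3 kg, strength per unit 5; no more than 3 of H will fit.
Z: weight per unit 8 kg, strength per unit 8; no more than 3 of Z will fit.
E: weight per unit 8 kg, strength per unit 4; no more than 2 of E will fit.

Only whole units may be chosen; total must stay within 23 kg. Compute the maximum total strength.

3×H and 1×Z: weight 17 ≤ 23, strength 3·5 + 1·8 = 23.
2×H and 2×Z: weight 22 ≤ 23, strength 2·5 + 2·8 = 26.
Best is 26.

26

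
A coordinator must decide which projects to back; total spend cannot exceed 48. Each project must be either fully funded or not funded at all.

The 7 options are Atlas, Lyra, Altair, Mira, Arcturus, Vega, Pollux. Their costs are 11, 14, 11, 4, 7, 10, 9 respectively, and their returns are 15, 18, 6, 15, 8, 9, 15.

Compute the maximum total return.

72

Allowing fractional choices, the relaxed optimum would be about 73.7, but projects are indivisible.
Lyra + Mira + Arcturus + Vega + Pollux: cost 14 + 4 + 7 + 10 + 9 = 44 ≤ 48, return 18 + 15 + 8 + 9 + 15 = 65.
Atlas + Lyra + Mira + Arcturus + Pollux: cost 11 + 14 + 4 + 7 + 9 = 45 ≤ 48, return 15 + 18 + 15 + 8 + 15 = 71.
Atlas + Lyra + Mira + Vega + Pollux: cost 11 + 14 + 4 + 10 + 9 = 48 ≤ 48, return 15 + 18 + 15 + 9 + 15 = 72.
Best is Atlas, Lyra, Mira, Vega, and Pollux with total return 72.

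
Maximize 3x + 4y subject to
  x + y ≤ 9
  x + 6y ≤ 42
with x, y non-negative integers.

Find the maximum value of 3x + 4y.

33

(x,y)=(3,6) is feasible, giving 33.
(x,y)=(4,5) is feasible, giving 32.
The best lattice point is (3,6), giving 33.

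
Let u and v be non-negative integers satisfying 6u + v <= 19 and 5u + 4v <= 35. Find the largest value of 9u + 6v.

54

The continuous relaxation peaks at (2.16, 6.05) with value 55.74; rounding to a feasible lattice point costs some objective.
(u,v)=(2,6): 6·2+1·6=18≤19, 5·2+4·6=34≤35, objective 54.
(u,v)=(1,7): 6·1+1·7=13≤19, 5·1+4·7=33≤35, objective 51.
(u,v)=(2,5): 6·2+1·5=17≤19, 5·2+4·5=30≤35, objective 48.
(u,v)=(1,6): 6·1+1·6=12≤19, 5·1+4·6=29≤35, objective 45.
No feasible integer point exceeds 54.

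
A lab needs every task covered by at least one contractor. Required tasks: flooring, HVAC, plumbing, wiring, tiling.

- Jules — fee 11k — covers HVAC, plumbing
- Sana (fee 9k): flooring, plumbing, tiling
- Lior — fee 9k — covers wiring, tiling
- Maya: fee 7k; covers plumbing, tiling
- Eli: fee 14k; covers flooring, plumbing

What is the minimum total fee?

Choose Jules, Sana, and Lior: together they cover flooring, HVAC, plumbing, wiring, tiling — every task.
Total fee: 11 + 9 + 9 = 29.
No cover costs less than 29.

29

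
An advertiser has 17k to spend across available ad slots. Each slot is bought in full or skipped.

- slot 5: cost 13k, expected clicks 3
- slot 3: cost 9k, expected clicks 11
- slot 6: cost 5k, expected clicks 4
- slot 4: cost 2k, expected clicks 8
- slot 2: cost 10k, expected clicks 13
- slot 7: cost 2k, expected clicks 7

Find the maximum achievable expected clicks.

slot 6 + slot 4 + slot 2: cost 5 + 2 + 10 = 17 ≤ 17, expected clicks 4 + 8 + 13 = 25.
slot 4 + slot 2 + slot 7: cost 2 + 10 + 2 = 14 ≤ 17, expected clicks 8 + 13 + 7 = 28.
slot 3 + slot 4 + slot 7: cost 9 + 2 + 2 = 13 ≤ 17, expected clicks 11 + 8 + 7 = 26.
Best is slot 4, slot 2, and slot 7 with total expected clicks 28.

28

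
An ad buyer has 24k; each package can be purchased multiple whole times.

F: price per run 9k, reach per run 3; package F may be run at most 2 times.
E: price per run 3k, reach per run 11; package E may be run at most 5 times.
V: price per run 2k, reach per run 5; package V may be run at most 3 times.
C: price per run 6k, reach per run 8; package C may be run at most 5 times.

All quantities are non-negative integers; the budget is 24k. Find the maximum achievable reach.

70

This is a bounded integer knapsack.
5×E, 1×V, and 1×C: price 23 ≤ 24, reach 5·11 + 1·5 + 1·8 = 68.
5×E and 3×V: price 21 ≤ 24, reach 5·11 + 3·5 = 70.
Best is 70.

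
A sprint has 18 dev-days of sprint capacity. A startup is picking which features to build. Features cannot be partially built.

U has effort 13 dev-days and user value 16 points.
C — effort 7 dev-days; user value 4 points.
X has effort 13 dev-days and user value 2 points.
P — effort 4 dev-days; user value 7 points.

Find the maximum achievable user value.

U: effort 13 ≤ 18, user value 16.
C + P: effort 7 + 4 = 11 ≤ 18, user value 4 + 7 = 11.
U + P: effort 13 + 4 = 17 ≤ 18, user value 16 + 7 = 23.
Best is U and P with total user value 23.

23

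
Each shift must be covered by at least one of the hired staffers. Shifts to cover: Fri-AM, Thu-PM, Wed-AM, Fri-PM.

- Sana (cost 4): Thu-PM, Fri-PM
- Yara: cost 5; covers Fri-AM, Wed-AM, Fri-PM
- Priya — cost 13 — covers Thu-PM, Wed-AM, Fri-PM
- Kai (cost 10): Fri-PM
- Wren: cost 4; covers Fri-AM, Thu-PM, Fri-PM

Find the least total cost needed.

This is an integer covering problem.
Choose Sana and Yara: together they cover Fri-AM, Thu-PM, Wed-AM, Fri-PM — every shift.
Total cost: 4 + 5 = 9.
No cover costs less than 9.

9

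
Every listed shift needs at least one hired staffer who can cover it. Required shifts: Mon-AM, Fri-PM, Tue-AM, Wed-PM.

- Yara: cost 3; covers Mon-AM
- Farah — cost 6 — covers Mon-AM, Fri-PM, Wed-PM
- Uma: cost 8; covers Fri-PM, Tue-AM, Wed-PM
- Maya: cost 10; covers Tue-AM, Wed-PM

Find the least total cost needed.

11

The greedy cost-per-new-shift heuristic would pick Farah and Uma for 14, but a cheaper cover exists.
Choose Yara and Uma: together they cover Mon-AM, Fri-PM, Tue-AM, Wed-PM — every shift.
Total cost: 3 + 8 = 11.
No cover costs less than 11.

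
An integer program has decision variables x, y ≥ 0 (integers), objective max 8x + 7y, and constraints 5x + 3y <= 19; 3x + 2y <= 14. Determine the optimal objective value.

The continuous relaxation peaks at (0, 6.33) with value 44.33; rounding to a feasible lattice point costs some objective.
(x,y)=(0,6): 5·0+3·6=18≤19, 3·0+2·6=12≤14, objective 42.
(x,y)=(0,5): 5·0+3·5=15≤19, 3·0+2·5=10≤14, objective 35.
The best lattice point is (0,6), giving 42.

42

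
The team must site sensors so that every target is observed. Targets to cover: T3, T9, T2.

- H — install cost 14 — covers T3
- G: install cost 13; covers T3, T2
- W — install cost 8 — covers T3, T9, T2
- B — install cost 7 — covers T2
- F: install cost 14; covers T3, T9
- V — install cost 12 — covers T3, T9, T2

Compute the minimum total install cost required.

8

W alone covers T3, T9, T2 — every target.
Total install cost: 8.
No cover costs less than 8.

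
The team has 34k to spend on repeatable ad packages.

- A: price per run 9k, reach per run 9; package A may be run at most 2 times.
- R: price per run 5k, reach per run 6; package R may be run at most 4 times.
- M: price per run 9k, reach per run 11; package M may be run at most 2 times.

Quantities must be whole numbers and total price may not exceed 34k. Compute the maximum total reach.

1×A, 3×R, and 1×M: price 33 ≤ 34, reach 1·9 + 3·6 + 1·11 = 38.
3×R and 2×M: price 33 ≤ 34, reach 3·6 + 2·11 = 40.
Best is 40.

40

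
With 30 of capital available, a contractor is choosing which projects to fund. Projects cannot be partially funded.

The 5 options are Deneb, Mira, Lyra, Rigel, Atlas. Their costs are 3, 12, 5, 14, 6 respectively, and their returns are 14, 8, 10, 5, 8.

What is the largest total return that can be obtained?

Allowing fractional choices, the relaxed optimum would be about 41.4, but projects are indivisible.
Deneb + Lyra + Rigel + Atlas: cost 3 + 5 + 14 + 6 = 28 ≤ 30, return 14 + 10 + 5 + 8 = 37.
Deneb + Lyra + Atlas: cost 3 + 5 + 6 = 14 ≤ 30, return 14 + 10 + 8 = 32.
Deneb + Mira + Lyra + Atlas: cost 3 + 12 + 5 + 6 = 26 ≤ 30, return 14 + 8 + 10 + 8 = 40.
Best is Deneb, Mira, Lyra, and Atlas with total return 40.

40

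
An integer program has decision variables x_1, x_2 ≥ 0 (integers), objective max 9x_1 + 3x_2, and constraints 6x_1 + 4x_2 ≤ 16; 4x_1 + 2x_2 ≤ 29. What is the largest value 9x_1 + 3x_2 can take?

The continuous relaxation peaks at (2.67, 0) with value 24.00; rounding to a feasible lattice point costs some objective.
(x_1,x_2)=(2,1): 6·2+4·1=16≤16, 4·2+2·1=10≤29, objective 21.
(x_1,x_2)=(2,0): 6·2+4·0=12≤16, 4·2+2·0=8≤29, objective 18.
(x_1,x_2)=(1,2): 6·1+4·2=14≤16, 4·1+2·2=8≤29, objective 15.
(x_1,x_2)=(1,1): 6·1+4·1=10≤16, 4·1+2·1=6≤29, objective 12.
No feasible integer point exceeds 21.

21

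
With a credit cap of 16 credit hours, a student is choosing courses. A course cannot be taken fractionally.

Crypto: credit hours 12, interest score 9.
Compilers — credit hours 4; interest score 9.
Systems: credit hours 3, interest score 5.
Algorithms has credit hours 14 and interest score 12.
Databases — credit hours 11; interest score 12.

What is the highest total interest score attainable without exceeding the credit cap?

Allowing fractional choices, the relaxed optimum would be about 23.8, but courses are indivisible.
Compilers + Databases: credit hours 4 + 11 = 15 ≤ 16, interest score 9 + 12 = 21.
Crypto + Compilers: credit hours 12 + 4 = 16 ≤ 16, interest score 9 + 9 = 18.
Best is Compilers and Databases with total interest score 21.

21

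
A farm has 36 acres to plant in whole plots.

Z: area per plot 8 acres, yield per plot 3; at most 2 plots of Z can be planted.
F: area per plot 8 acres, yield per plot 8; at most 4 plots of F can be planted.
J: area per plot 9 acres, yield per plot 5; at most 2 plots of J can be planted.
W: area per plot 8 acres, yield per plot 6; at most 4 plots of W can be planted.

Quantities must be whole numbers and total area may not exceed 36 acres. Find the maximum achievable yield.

Take 4×F: area 32 ≤ 36, yield 4·8 = 32.
F has the best ratio (8/8) and is taken to its limit of 4; remaining capacity is filled optimally with the others.

32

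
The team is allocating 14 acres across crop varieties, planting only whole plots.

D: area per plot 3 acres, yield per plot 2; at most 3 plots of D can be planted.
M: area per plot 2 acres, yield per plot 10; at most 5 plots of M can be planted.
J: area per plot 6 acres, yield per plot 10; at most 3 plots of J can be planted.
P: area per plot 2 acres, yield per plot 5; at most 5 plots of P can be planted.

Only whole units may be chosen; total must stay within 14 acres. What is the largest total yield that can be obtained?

60

Take 5×M and 2×P: area 14 ≤ 14, yield 5·10 + 2·5 = 60.
M has the best ratio (10/2) and is taken to its limit of 5; remaining capacity is filled optimally with the others.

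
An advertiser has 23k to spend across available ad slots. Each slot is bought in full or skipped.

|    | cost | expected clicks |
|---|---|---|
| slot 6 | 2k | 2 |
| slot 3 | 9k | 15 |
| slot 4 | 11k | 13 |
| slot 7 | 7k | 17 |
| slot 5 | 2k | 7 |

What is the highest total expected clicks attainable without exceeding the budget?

41

slot 6 + slot 3 + slot 7 + slot 5: cost 2 + 9 + 7 + 2 = 20 ≤ 23, expected clicks 2 + 15 + 17 + 7 = 41.
slot 6 + slot 4 + slot 7 + slot 5: cost 2 + 11 + 7 + 2 = 22 ≤ 23, expected clicks 2 + 13 + 17 + 7 = 39.
slot 3 + slot 7 + slot 5: cost 9 + 7 + 2 = 18 ≤ 23, expected clicks 15 + 17 + 7 = 39.
Best is slot 6, slot 3, slot 7, and slot 5 with total expected clicks 41.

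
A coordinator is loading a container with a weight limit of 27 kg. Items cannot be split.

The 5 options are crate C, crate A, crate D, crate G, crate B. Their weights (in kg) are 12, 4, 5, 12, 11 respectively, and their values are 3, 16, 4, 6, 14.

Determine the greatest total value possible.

This is a 0-1 knapsack instance.
Take crate A, crate G, and crate B: weight 4 + 12 + 11 = 27 ≤ 27, value 16 + 6 + 14 = 36.
No other feasible combination does better.

36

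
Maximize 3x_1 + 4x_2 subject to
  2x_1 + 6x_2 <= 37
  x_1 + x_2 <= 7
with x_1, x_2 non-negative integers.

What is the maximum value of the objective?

26

(x_1,x_2)=(2,5): 2·2+6·5=34≤37, 1·2+1·5=7≤7, objective 26.
(x_1,x_2)=(3,4): 2·3+6·4=30≤37, 1·3+1·4=7≤7, objective 25.
(x_1,x_2)=(0,6): 2·0+6·6=36≤37, 1·0+1·6=6≤7, objective 24.
(x_1,x_2)=(1,5): 2·1+6·5=32≤37, 1·1+1·5=6≤7, objective 23.
The best lattice point is (2,5), giving 26.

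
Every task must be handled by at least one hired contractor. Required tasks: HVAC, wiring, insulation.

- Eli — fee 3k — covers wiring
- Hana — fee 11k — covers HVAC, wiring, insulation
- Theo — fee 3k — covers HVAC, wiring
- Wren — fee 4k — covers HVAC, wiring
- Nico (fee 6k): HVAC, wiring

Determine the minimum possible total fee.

This is a weighted set-cover instance.
The greedy cost-per-new-task heuristic would pick Theo and Hana for 14, but a cheaper cover exists.
Hana alone covers HVAC, wiring, insulation — every task.
Total fee: 11.
No cover costs less than 11.

11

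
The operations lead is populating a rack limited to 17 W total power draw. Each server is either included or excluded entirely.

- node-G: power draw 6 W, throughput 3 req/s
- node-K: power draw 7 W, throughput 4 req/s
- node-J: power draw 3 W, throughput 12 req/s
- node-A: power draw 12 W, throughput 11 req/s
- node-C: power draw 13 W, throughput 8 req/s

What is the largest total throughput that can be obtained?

Take node-J and node-A: power draw 3 + 12 = 15 ≤ 17, throughput 12 + 11 = 23.
No other feasible combination does better.

23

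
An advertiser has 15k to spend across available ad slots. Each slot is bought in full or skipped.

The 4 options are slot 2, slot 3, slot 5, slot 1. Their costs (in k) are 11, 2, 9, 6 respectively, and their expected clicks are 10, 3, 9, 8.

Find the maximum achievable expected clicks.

17

This is a 0-1 knapsack instance.
Take slot 5 and slot 1: cost 9 + 6 = 15 ≤ 15, expected clicks 9 + 8 = 17.
No other feasible combination does better.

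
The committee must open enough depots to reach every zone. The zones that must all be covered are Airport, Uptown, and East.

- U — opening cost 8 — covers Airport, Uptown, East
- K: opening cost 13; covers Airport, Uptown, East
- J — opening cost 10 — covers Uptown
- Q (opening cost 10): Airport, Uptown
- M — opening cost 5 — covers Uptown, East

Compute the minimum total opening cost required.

8

The greedy cost-per-new-zone heuristic would pick M and U for 13, but a cheaper cover exists.
U alone covers Airport, Uptown, East — every zone.
Total opening cost: 8.
No cover costs less than 8.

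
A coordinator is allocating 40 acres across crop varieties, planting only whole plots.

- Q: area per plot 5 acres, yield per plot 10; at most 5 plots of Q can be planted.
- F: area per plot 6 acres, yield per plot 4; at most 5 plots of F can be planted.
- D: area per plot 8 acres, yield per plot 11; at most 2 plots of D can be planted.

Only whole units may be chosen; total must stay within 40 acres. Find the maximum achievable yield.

This is a bounded integer knapsack.
Q has the best ratio (10/5); taking only Q gives at most 5×10 = 50 (stopped by the supply cap of 5).
Mixing does better — 5×Q, 1×F, and 1×D: area 39 ≤ 40, yield 5·10 + 1·4 + 1·11 = 65.

65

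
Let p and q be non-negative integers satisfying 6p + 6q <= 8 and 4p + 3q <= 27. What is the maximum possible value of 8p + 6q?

8

(p,q)=(1,0): 6·1+6·0=6≤8, 4·1+3·0=4≤27, objective 8.
(p,q)=(0,1): 6·0+6·1=6≤8, 4·0+3·1=3≤27, objective 6.
(p,q)=(0,0): 6·0+6·0=0≤8, 4·0+3·0=0≤27, objective 0.
No feasible integer point exceeds 8.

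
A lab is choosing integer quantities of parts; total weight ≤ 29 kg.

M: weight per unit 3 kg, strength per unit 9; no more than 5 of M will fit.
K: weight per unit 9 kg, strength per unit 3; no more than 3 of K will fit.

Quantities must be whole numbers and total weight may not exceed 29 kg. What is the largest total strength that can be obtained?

Take 5×M and 1×K: weight 24 ≤ 29, strength 5·9 + 1·3 = 48.
M has the best ratio (9/3) and is taken to its limit of 5; remaining capacity is filled optimally with the others.

48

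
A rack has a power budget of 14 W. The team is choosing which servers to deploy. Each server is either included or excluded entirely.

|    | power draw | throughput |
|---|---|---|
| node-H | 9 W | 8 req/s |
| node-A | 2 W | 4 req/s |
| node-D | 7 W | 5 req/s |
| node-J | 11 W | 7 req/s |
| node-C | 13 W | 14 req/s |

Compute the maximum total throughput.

14

This is a 0-1 knapsack instance.
node-A + node-J: power draw 2 + 11 = 13 ≤ 14, throughput 4 + 7 = 11.
node-H + node-A: power draw 9 + 2 = 11 ≤ 14, throughput 8 + 4 = 12.
node-C: power draw 13 ≤ 14, throughput 14.
Best is node-C with total throughput 14.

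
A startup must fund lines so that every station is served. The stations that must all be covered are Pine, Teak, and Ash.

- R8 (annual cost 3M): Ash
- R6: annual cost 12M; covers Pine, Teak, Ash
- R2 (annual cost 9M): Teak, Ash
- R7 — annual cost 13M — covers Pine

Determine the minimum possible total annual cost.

The greedy cost-per-new-station heuristic would pick R8 and R6 for 15, but a cheaper cover exists.
R6 alone covers Pine, Teak, Ash — every station.
Total annual cost: 12.
No cover costs less than 12.

12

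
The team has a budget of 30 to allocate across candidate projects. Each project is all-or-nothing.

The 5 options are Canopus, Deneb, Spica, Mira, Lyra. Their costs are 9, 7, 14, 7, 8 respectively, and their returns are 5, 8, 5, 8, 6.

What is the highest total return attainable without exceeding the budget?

22

Take Deneb, Mira, and Lyra: cost 7 + 7 + 8 = 22 ≤ 30, return 8 + 8 + 6 = 22.
No other feasible combination does better.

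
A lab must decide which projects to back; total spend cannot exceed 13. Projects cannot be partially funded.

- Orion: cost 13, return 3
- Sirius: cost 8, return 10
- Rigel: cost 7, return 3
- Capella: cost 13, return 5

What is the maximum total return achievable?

This is a 0-1 knapsack instance.
Allowing fractional choices, the relaxed optimum would be about 12.1, but projects are indivisible.
Sirius: cost 8 ≤ 13, return 10.
Capella: cost 13 ≤ 13, return 5.
Rigel: cost 7 ≤ 13, return 3.
Best is Sirius with total return 10.

10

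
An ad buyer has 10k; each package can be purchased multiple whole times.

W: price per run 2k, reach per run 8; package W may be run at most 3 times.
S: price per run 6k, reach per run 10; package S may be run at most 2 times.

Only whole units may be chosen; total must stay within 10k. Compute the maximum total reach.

26

W has the best ratio (8/2); taking only W gives at most 3×8 = 24 (stopped by the supply cap of 3).
Mixing does better — 2×W and 1×S: price 10 ≤ 10, reach 2·8 + 1·10 = 26.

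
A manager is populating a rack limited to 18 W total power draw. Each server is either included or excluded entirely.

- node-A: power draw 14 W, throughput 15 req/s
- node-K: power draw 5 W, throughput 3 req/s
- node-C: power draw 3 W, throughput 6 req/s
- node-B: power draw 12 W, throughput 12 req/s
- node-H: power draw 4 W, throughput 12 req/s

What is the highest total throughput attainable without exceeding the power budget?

Allowing fractional choices, the relaxed optimum would be about 29.8, but servers are indivisible.
node-A + node-H: power draw 14 + 4 = 18 ≤ 18, throughput 15 + 12 = 27.
node-B + node-H: power draw 12 + 4 = 16 ≤ 18, throughput 12 + 12 = 24.
node-K + node-C + node-H: power draw 5 + 3 + 4 = 12 ≤ 18, throughput 3 + 6 + 12 = 21.
Best is node-A and node-H with total throughput 27.

27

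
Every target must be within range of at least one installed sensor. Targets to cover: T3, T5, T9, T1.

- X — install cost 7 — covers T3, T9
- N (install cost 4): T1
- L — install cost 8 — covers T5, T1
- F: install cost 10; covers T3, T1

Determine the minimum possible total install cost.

The greedy cost-per-new-target heuristic would pick X, N, and L for 19, but a cheaper cover exists.
Choose X and L: together they cover T3, T5, T9, T1 — every target.
Total install cost: 7 + 8 = 15.
No cover costs less than 15.

15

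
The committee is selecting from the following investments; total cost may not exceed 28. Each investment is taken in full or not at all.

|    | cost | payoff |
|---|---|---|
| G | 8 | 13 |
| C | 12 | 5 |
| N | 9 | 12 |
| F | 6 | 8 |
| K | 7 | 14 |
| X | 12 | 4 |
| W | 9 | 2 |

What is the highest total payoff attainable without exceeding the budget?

Take G, N, and K: cost 8 + 9 + 7 = 24 ≤ 28, payoff 13 + 12 + 14 = 39.
No other feasible combination does better.

39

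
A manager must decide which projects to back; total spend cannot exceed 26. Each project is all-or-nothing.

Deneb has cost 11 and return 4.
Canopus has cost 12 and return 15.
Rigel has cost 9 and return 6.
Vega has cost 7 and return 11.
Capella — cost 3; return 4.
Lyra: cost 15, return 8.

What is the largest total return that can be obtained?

30

This is a 0-1 knapsack instance.
Allowing fractional choices, the relaxed optimum would be about 32.7, but projects are indivisible.
Canopus + Vega: cost 12 + 7 = 19 ≤ 26, return 15 + 11 = 26.
Canopus + Vega + Capella: cost 12 + 7 + 3 = 22 ≤ 26, return 15 + 11 + 4 = 30.
Best is Canopus, Vega, and Capella with total return 30.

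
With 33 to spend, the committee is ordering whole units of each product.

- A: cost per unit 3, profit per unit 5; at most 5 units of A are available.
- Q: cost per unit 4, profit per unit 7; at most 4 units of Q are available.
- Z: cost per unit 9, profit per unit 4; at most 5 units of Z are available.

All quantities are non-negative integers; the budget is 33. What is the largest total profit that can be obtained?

Take 5×A and 4×Q: cost 31 ≤ 33, profit 5·5 + 4·7 = 53.
Q has the best ratio (7/4) and is taken to its limit of 4; remaining capacity is filled optimally with the others.

53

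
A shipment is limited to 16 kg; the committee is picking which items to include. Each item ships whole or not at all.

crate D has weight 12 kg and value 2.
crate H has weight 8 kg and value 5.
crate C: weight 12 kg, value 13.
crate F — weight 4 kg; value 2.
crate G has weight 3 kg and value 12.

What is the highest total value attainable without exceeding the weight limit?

Treat it as a binary knapsack problem.
crate H + crate F + crate G: weight 8 + 4 + 3 = 15 ≤ 16, value 5 + 2 + 12 = 19.
crate C + crate G: weight 12 + 3 = 15 ≤ 16, value 13 + 12 = 25.
Best is crate C and crate G with total value 25.

25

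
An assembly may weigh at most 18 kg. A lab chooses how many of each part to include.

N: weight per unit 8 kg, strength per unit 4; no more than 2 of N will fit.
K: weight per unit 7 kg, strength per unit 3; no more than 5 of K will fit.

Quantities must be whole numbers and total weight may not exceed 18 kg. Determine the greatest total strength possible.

This is a bounded integer knapsack.
2×N: weight 16 ≤ 18, strength 2·4 = 8.
1×N and 1×K: weight 15 ≤ 18, strength 1·4 + 1·3 = 7.
Best is 8.

8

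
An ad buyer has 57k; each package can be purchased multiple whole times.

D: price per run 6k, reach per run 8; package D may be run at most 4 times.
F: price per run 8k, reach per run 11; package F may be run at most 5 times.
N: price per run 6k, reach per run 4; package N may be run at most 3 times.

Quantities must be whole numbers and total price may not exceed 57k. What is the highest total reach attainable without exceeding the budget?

76

Take 4×D and 4×F: price 56 ≤ 57, reach 4·8 + 4·11 = 76.
No other integer combination yields more.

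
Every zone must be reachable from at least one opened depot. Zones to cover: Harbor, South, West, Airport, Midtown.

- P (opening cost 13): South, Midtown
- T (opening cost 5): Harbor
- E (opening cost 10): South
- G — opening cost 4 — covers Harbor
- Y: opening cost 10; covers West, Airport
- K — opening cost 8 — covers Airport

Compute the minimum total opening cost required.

27

Choose P, G, and Y: together they cover Harbor, South, West, Airport, Midtown — every zone.
Total opening cost: 13 + 4 + 10 = 27.
No cover costs less than 27.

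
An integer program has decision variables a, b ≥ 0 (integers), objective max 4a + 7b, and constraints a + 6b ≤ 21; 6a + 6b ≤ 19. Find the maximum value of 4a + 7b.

21

The continuous relaxation peaks at (0, 3.17) with value 22.17; rounding to a feasible lattice point costs some objective.
(a,b)=(0,3): 1·0+6·3=18≤21, 6·0+6·3=18≤19, objective 21.
(a,b)=(1,2): 1·1+6·2=13≤21, 6·1+6·2=18≤19, objective 18.
The best lattice point is (0,3), giving 21.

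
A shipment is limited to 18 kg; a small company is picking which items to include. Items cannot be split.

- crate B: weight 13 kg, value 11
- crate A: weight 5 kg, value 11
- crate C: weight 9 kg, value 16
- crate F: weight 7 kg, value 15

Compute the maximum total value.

Allowing fractional choices, the relaxed optimum would be about 36.7, but items are indivisible.
crate A + crate C: weight 5 + 9 = 14 ≤ 18, value 11 + 16 = 27.
crate A + crate F: weight 5 + 7 = 12 ≤ 18, value 11 + 15 = 26.
crate C + crate F: weight 9 + 7 = 16 ≤ 18, value 16 + 15 = 31.
Best is crate C and crate F with total value 31.

31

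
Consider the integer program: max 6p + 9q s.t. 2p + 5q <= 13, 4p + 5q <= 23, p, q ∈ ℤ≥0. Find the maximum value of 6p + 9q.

(p,q)=(4,1) is feasible, giving 33.
(p,q)=(5,0) is feasible, giving 30.
(p,q)=(3,1) is feasible, giving 27.
(p,q)=(4,0) is feasible, giving 24.
Maximum is 33 at (p,q)=(4,1).

33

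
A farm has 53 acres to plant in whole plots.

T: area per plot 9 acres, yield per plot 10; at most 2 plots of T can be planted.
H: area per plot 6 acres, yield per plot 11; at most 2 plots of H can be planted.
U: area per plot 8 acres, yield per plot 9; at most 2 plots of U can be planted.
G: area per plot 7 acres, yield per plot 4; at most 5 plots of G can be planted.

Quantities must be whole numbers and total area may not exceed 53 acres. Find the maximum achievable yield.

64

2×T, 2×H, and 2×U: area 46 ≤ 53, yield 2·10 + 2·11 + 2·9 = 60.
2×T, 2×H, 2×U, and 1×G: area 53 ≤ 53, yield 2·10 + 2·11 + 2·9 + 1·4 = 64.
Best is 64.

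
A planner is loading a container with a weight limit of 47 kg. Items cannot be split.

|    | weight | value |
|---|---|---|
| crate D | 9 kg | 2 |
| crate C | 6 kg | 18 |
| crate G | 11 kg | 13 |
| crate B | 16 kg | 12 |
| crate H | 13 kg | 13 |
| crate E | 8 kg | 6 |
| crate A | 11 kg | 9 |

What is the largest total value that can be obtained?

56

Take crate C, crate G, crate B, and crate H: weight 6 + 11 + 16 + 13 = 46 ≤ 47, value 18 + 13 + 12 + 13 = 56.
No other feasible combination does better.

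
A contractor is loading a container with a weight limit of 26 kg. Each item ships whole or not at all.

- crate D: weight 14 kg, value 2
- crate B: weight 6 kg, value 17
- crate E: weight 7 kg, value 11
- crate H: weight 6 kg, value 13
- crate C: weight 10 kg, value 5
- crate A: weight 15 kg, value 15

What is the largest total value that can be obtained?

41

This is an integer program with binary decision variables.
Take crate B, crate E, and crate H: weight 6 + 7 + 6 = 19 ≤ 26, value 17 + 11 + 13 = 41.
No other feasible combination does better.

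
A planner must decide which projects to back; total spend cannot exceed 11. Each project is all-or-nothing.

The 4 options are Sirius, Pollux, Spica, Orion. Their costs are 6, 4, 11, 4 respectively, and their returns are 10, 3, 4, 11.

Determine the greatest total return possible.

21

This is a 0-1 knapsack instance.
Take Sirius and Orion: cost 6 + 4 = 10 ≤ 11, return 10 + 11 = 21.
No other feasible combination does better.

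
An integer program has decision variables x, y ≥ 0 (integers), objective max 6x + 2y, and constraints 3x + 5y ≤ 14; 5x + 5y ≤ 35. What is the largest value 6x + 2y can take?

The continuous relaxation peaks at (4.67, 0) with value 28.00; rounding to a feasible lattice point costs some objective.
(x,y)=(4,0): 3·4+5·0=12≤14, 5·4+5·0=20≤35, objective 24.
(x,y)=(3,1): 3·3+5·1=14≤14, 5·3+5·1=20≤35, objective 20.
No feasible integer point exceeds 24.

24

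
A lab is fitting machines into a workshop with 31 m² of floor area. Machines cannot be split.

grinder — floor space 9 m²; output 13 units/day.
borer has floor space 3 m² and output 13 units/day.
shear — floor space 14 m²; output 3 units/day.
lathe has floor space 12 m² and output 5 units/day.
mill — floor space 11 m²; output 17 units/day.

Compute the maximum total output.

borer + lathe + mill: floor space 3 + 12 + 11 = 26 ≤ 31, output 13 + 5 + 17 = 35.
borer + shear + mill: floor space 3 + 14 + 11 = 28 ≤ 31, output 13 + 3 + 17 = 33.
grinder + borer + mill: floor space 9 + 3 + 11 = 23 ≤ 31, output 13 + 13 + 17 = 43.
Best is grinder, borer, and mill with total output 43.

43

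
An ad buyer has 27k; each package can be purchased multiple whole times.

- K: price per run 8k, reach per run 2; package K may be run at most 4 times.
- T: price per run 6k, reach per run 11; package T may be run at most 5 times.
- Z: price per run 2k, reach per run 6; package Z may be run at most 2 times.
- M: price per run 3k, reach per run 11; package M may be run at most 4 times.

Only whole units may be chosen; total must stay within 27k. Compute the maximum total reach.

2×T, 1×Z, and 4×M: price 26 ≤ 27, reach 2·11 + 1·6 + 4·11 = 72.
1×T, 2×Z, and 4×M: price 22 ≤ 27, reach 1·11 + 2·6 + 4·11 = 67.
Best is 72.

72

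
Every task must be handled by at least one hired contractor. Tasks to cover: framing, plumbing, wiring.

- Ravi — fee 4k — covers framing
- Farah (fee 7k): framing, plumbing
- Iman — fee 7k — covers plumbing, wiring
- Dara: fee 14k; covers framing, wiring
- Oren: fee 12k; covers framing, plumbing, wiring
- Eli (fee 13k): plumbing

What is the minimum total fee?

This is a weighted set-cover instance.
The greedy cost-per-new-task heuristic would pick Farah and Iman for 14, but a cheaper cover exists.
Choose Ravi and Iman: together they cover framing, plumbing, wiring — every task.
Total fee: 4 + 7 = 11.
No cover costs less than 11.

11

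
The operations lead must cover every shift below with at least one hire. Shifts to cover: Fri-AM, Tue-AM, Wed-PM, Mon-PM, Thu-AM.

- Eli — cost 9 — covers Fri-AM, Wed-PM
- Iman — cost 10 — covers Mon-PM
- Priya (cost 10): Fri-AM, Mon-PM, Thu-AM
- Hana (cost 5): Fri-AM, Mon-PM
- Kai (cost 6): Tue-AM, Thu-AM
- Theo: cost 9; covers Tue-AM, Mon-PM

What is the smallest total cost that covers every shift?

20

Choose Eli, Hana, and Kai: together they cover Fri-AM, Tue-AM, Wed-PM, Mon-PM, Thu-AM — every shift.
Total cost: 9 + 5 + 6 = 20.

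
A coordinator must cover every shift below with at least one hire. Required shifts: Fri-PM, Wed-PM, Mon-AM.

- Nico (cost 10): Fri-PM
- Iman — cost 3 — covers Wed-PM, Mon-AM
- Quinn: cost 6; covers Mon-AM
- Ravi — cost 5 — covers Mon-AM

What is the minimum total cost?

13

Choose Nico and Iman: together they cover Fri-PM, Wed-PM, Mon-AM — every shift.
Total cost: 10 + 3 = 13.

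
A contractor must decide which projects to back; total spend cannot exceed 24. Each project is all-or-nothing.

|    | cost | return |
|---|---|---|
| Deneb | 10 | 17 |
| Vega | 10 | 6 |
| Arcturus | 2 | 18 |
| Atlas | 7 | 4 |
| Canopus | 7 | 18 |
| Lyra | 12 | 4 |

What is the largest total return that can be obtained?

53

Deneb + Arcturus + Canopus: cost 10 + 2 + 7 = 19 ≤ 24, return 17 + 18 + 18 = 53.
Deneb + Vega + Arcturus: cost 10 + 10 + 2 = 22 ≤ 24, return 17 + 6 + 18 = 41.
Vega + Arcturus + Canopus: cost 10 + 2 + 7 = 19 ≤ 24, return 6 + 18 + 18 = 42.
Best is Deneb, Arcturus, and Canopus with total return 53.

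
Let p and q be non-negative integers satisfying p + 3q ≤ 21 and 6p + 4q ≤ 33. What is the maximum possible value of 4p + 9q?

(p,q)=(0,7): 1·0+3·7=21≤21, 6·0+4·7=28≤33, objective 63.
(p,q)=(1,6): 1·1+3·6=19≤21, 6·1+4·6=30≤33, objective 58.
(p,q)=(0,6): 1·0+3·6=18≤21, 6·0+4·6=24≤33, objective 54.
The best lattice point is (0,7), giving 63.

63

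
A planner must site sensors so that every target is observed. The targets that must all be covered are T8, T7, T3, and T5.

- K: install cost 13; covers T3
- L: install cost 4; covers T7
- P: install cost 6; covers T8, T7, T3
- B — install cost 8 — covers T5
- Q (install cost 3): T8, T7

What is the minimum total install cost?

The greedy cost-per-new-target heuristic would pick Q, P, and B for 17, but a cheaper cover exists.
Choose P and B: together they cover T8, T7, T3, T5 — every target.
Total install cost: 6 + 8 = 14.
No cover costs less than 14.

14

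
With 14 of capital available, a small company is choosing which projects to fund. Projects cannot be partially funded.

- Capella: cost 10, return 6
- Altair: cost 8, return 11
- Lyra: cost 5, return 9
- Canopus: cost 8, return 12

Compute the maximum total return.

Allowing fractional choices, the relaxed optimum would be about 22.4, but projects are indivisible.
Canopus: cost 8 ≤ 14, return 12.
Lyra + Canopus: cost 5 + 8 = 13 ≤ 14, return 9 + 12 = 21.
Altair + Lyra: cost 8 + 5 = 13 ≤ 14, return 11 + 9 = 20.
Best is Lyra and Canopus with total return 21.

21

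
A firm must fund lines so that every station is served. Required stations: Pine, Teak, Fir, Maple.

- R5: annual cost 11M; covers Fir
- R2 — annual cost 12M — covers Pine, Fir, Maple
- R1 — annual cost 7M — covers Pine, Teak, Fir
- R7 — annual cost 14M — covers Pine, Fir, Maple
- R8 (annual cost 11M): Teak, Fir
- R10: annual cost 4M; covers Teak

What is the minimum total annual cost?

The greedy cost-per-new-station heuristic would pick R1 and R2 for 19, but a cheaper cover exists.
Choose R2 and R10: together they cover Pine, Teak, Fir, Maple — every station.
Total annual cost: 12 + 4 = 16.
No cover costs less than 16.

16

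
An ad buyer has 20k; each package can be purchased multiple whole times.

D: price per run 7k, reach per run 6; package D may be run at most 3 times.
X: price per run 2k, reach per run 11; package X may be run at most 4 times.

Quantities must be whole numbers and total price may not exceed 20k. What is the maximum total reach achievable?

Take 1×D and 4×X: price 15 ≤ 20, reach 1·6 + 4·11 = 50.
X has the best ratio (11/2) and is taken to its limit of 4; remaining capacity is filled optimally with the others.

50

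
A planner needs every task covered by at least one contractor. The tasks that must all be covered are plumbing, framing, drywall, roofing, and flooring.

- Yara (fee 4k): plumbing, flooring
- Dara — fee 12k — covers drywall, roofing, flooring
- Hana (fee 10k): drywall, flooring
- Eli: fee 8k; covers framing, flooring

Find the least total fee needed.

Choose Yara, Dara, and Eli: together they cover plumbing, framing, drywall, roofing, flooring — every task.
Total fee: 4 + 12 + 8 = 24.
No cover costs less than 24.

24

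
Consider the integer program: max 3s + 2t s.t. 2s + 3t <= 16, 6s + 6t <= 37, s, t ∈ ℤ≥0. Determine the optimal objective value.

18

(s,t)=(6,0) is feasible, giving 18.
(s,t)=(5,1) is feasible, giving 17.
(s,t)=(5,0) is feasible, giving 15.
No feasible integer point exceeds 18.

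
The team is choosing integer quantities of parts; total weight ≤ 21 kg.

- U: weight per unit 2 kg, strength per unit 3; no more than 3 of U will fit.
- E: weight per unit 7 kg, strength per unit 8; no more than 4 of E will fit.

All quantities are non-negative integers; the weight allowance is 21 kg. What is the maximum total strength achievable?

U has the best ratio (3/2); taking only U gives at most 3×3 = 9 (stopped by the supply cap of 3).
Mixing does better — 3×U and 2×E: weight 20 ≤ 21, strength 3·3 + 2·8 = 25.

25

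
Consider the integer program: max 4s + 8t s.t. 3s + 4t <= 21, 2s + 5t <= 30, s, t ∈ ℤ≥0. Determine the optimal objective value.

40

The continuous relaxation peaks at (0, 5.25) with value 42.00; rounding to a feasible lattice point costs some objective.
(s,t)=(0,5): 3·0+4·5=20≤21, 2·0+5·5=25≤30, objective 40.
(s,t)=(1,4): 3·1+4·4=19≤21, 2·1+5·4=22≤30, objective 36.
(s,t)=(0,4): 3·0+4·4=16≤21, 2·0+5·4=20≤30, objective 32.
Maximum is 40 at (s,t)=(0,5).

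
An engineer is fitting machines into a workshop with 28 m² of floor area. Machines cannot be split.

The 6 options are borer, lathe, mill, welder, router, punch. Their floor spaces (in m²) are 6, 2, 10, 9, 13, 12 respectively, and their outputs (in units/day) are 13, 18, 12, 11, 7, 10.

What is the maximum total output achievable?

54

Allowing fractional choices, the relaxed optimum would be about 54.8, but machines are indivisible.
borer + lathe + mill + welder: floor space 6 + 2 + 10 + 9 = 27 ≤ 28, output 13 + 18 + 12 + 11 = 54.
borer + lathe + mill: floor space 6 + 2 + 10 = 18 ≤ 28, output 13 + 18 + 12 = 43.
Best is borer, lathe, mill, and welder with total output 54.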